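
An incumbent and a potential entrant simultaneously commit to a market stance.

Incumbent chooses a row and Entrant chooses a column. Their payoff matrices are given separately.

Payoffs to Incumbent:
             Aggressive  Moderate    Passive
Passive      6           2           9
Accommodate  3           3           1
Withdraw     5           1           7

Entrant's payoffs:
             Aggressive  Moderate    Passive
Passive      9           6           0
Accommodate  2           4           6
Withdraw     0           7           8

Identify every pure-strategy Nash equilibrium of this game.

Mark each player's best response to every combination of opponents' strategies; a profile where every player is best-responding is a pure Nash equilibrium.
Incumbent against Aggressive: payoffs 6, 3, 5 → best response Passive.
Incumbent against Moderate: payoffs 2, 3, 1 → best response Accommodate.
Incumbent against Passive: payoffs 9, 1, 7 → best response Passive.
Entrant against Passive: payoffs 9, 6, 0 → best response Aggressive.
Entrant against Accommodate: payoffs 2, 4, 6 → best response Passive.
Entrant against Withdraw: payoffs 0, 7, 8 → best response Passive.
Mutual best responses: (Passive, Aggressive).

(Passive, Aggressive)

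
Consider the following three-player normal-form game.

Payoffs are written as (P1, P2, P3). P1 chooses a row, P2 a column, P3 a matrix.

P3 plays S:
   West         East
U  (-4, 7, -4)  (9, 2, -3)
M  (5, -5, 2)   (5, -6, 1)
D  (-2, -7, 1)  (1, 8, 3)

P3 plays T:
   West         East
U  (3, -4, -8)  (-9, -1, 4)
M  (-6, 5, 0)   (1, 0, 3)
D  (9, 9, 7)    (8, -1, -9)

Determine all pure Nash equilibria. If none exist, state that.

P1 against (West, S): payoffs -4, 5, -2 → best response M.
P1 against (West, T): payoffs 3, -6, 9 → best response D.
P1 against (East, S): payoffs 9, 5, 1 → best response U.
P1 against (East, T): payoffs -9, 1, 8 → best response D.
P2 against (U, S): payoffs 7, 2 → best response West.
P2 against (U, T): payoffs -4, -1 → best response East.
P2 against (M, S): payoffs -5, -6 → best response West.
P2 against (M, T): payoffs 5, 0 → best response West.
P2 against (D, S): payoffs -7, 8 → best response East.
P2 against (D, T): payoffs 9, -1 → best response West.
P3 against (U, West): payoffs -4, -8 → best response S.
P3 against (U, East): payoffs -3, 4 → best response T.
P3 against (M, West): payoffs 2, 0 → best response S.
P3 against (M, East): payoffs 1, 3 → best response T.
P3 against (D, West): payoffs 1, 7 → best response T.
P3 against (D, East): payoffs 3, -9 → best response S.
Mutual best responses: (M, West, S); (D, West, T).

(M, West, S), (D, West, T)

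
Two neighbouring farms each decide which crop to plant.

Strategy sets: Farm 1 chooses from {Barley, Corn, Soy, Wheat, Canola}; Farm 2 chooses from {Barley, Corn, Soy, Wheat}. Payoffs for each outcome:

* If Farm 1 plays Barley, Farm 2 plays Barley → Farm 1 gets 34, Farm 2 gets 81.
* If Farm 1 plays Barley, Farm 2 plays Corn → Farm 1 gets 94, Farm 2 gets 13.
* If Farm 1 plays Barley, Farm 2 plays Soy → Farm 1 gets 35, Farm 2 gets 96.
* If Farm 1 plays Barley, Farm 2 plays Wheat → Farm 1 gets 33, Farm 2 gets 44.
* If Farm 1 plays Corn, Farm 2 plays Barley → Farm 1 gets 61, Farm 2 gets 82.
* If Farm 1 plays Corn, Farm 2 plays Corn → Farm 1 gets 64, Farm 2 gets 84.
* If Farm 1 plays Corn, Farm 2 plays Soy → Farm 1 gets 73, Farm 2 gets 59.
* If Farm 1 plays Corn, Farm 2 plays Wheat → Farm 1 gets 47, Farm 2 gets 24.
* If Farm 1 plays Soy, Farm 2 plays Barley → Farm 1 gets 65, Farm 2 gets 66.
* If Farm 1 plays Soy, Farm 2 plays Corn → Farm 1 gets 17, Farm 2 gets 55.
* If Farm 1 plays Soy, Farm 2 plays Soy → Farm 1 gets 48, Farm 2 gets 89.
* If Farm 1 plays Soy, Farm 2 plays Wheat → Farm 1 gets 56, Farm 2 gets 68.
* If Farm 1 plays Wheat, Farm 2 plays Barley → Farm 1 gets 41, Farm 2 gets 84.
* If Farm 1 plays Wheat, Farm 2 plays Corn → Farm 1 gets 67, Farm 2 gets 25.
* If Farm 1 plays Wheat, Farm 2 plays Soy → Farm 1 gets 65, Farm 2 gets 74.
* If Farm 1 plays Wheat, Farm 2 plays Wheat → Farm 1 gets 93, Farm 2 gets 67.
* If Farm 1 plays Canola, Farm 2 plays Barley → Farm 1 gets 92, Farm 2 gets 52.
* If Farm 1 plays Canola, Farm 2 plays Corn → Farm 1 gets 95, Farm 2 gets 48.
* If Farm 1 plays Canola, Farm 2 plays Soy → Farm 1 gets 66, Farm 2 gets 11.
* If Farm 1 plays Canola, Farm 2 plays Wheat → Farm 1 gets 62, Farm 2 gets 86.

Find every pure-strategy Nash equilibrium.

This game has no pure Nash equilibrium.

For each strategy profile, look for a profitable unilateral deviation.
(Barley, Barley): Farm 1 can switch to Corn (34 → 61). Not NE.
(Barley, Corn): Farm 1 can switch to Canola (94 → 95). Not NE.
(Barley, Soy): Farm 1 can switch to Corn (35 → 73). Not NE.
(Barley, Wheat): Farm 1 can switch to Corn (33 → 47). Not NE.
(Corn, Barley): Farm 1 can switch to Soy (61 → 65). Not NE.
(Corn, Corn): Farm 1 can switch to Barley (64 → 94). Not NE.
(Corn, Soy): Farm 2 can switch to Barley (59 → 82). Not NE.
(Corn, Wheat): Farm 1 can switch to Soy (47 → 56). Not NE.
(Soy, Barley): Farm 1 can switch to Canola (65 → 92). Not NE.
(Soy, Corn): Farm 1 can switch to Barley (17 → 94). Not NE.
(Soy, Soy): Farm 1 can switch to Corn (48 → 73). Not NE.
(Soy, Wheat): Farm 1 can switch to Wheat (56 → 93). Not NE.
(The remaining 8 profiles each have a profitable deviation by the same check.)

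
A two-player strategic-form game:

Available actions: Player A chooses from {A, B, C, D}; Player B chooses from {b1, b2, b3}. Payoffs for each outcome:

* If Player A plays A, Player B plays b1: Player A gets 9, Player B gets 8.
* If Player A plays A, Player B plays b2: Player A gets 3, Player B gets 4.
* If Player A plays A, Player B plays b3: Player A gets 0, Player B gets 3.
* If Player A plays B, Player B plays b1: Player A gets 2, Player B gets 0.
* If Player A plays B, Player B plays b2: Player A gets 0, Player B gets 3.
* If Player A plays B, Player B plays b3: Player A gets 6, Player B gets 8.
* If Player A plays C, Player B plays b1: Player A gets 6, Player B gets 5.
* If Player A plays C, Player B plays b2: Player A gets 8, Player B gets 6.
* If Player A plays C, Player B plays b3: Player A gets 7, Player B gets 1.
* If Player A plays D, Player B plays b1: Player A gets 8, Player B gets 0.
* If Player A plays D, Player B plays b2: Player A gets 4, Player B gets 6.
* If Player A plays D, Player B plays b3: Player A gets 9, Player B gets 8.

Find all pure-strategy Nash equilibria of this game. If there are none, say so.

The pure Nash equilibria are (A, b1) and (C, b2) and (D, b3).

(A, b1): Player A gets 9, best alternative 8; Player B gets 8, best alternative 4. No profitable deviation — NE.
(A, b2): Player A can switch to C (3 → 8). Not NE.
(A, b3): Player A can switch to B (0 → 6). Not NE.
(B, b1): Player A can switch to A (2 → 9). Not NE.
(B, b2): Player A can switch to A (0 → 3). Not NE.
(B, b3): Player A can switch to C (6 → 7). Not NE.
(C, b1): Player A can switch to A (6 → 9). Not NE.
(C, b2): Player A gets 8, best alternative 4; Player B gets 6, best alternative 5. No profitable deviation — NE.
(C, b3): Player A can switch to D (7 → 9). Not NE.
(D, b1): Player A can switch to A (8 → 9). Not NE.
(D, b3): Player A gets 9, best alternative 7; Player B gets 8, best alternative 6. No profitable deviation — NE.
(The remaining 1 profile has a profitable deviation by the same check.)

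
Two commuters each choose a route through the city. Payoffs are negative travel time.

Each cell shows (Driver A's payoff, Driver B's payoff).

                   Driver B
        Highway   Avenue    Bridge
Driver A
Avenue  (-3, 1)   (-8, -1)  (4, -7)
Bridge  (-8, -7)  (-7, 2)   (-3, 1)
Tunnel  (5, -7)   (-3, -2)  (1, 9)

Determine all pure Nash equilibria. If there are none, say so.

No pure-strategy Nash equilibrium.

Driver A against Highway: payoffs -3, -8, 5 → best response Tunnel.
Driver A against Avenue: payoffs -8, -7, -3 → best response Tunnel.
Driver A against Bridge: payoffs 4, -3, 1 → best response Avenue.
Driver B against Avenue: payoffs 1, -1, -7 → best response Highway.
Driver B against Bridge: payoffs -7, 2, 1 → best response Avenue.
Driver B against Tunnel: payoffs -7, -2, 9 → best response Bridge.
No profile is a mutual best response for all players.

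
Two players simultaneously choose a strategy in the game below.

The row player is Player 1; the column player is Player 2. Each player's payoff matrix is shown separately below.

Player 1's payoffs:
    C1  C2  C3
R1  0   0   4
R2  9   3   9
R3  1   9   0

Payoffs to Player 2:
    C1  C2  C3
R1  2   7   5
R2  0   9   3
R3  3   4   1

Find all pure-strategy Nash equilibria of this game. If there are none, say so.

(R1, C1): Player 1 can switch to R2 (0 → 9). Not NE.
(R1, C2): Player 1 can switch to R2 (0 → 3). Not NE.
(R1, C3): Player 1 can switch to R2 (4 → 9). Not NE.
(R2, C1): Player 2 can switch to C2 (0 → 9). Not NE.
(R2, C2): Player 1 can switch to R3 (3 → 9). Not NE.
(R2, C3): Player 2 can switch to C2 (3 → 9). Not NE.
(R3, C1): Player 1 can switch to R2 (1 → 9). Not NE.
(R3, C2): Player 1 gets 9, best alternative 3; Player 2 gets 4, best alternative 3. No profitable deviation — NE.
(R3, C3): Player 1 can switch to R1 (0 → 4). Not NE.

(R3, C2)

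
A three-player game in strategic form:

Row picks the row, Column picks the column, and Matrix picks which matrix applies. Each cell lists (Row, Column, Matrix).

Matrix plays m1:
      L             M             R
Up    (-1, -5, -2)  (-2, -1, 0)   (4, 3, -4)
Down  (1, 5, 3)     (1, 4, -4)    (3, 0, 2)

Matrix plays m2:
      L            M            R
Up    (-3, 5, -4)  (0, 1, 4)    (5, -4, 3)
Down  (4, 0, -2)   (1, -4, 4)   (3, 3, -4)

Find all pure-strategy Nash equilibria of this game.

(Down, L, m1)

(Up, L, m1): Row can switch to Down (-1 → 1). Not NE.
(Up, L, m2): Row can switch to Down (-3 → 4). Not NE.
(Up, M, m1): Row can switch to Down (-2 → 1). Not NE.
(Up, M, m2): Row can switch to Down (0 → 1). Not NE.
(Up, R, m1): Matrix can switch to m2 (-4 → 3). Not NE.
(Up, R, m2): Column can switch to L (-4 → 5). Not NE.
(Down, L, m1): Row gets 1, best alternative -1; Column gets 5, best alternative 4; Matrix gets 3, best alternative -2. No profitable deviation — NE.
(Down, L, m2): Column can switch to R (0 → 3). Not NE.
(Down, M, m1): Column can switch to L (4 → 5). Not NE.
(Down, M, m2): Column can switch to L (-4 → 0). Not NE.
(Down, R, m1): Row can switch to Up (3 → 4). Not NE.
(Down, R, m2): Row can switch to Up (3 → 5). Not NE.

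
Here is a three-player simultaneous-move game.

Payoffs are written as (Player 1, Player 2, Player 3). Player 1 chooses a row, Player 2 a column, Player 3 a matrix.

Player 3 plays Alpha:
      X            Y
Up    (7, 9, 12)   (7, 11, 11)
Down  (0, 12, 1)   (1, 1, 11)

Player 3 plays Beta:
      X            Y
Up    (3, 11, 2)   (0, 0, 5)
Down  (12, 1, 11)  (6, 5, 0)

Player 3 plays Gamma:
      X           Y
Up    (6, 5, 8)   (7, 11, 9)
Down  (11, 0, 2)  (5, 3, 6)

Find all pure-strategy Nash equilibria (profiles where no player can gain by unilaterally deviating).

Mark each player's best response to every combination of opponents' strategies; a profile where every player is best-responding is a pure Nash equilibrium.
Player 1 against (X, Alpha): payoffs 7, 0 → best response Up.
Player 1 against (X, Beta): payoffs 3, 12 → best response Down.
Player 1 against (X, Gamma): payoffs 6, 11 → best response Down.
Player 1 against (Y, Alpha): payoffs 7, 1 → best response Up.
Player 1 against (Y, Beta): payoffs 0, 6 → best response Down.
Player 1 against (Y, Gamma): payoffs 7, 5 → best response Up.
Player 2 against (Up, Alpha): payoffs 9, 11 → best response Y.
Player 2 against (Up, Beta): payoffs 11, 0 → best response X.
Player 2 against (Up, Gamma): payoffs 5, 11 → best response Y.
Player 2 against (Down, Alpha): payoffs 12, 1 → best response X.
Player 2 against (Down, Beta): payoffs 1, 5 → best response Y.
Player 2 against (Down, Gamma): payoffs 0, 3 → best response Y.
Player 3 against (Up, X): payoffs 12, 2, 8 → best response Alpha.
Player 3 against (Up, Y): payoffs 11, 5, 9 → best response Alpha.
Player 3 against (Down, X): payoffs 1, 11, 2 → best response Beta.
Player 3 against (Down, Y): payoffs 11, 0, 6 → best response Alpha.
Mutual best responses: (Up, Y, Alpha).

(Up, Y, Alpha)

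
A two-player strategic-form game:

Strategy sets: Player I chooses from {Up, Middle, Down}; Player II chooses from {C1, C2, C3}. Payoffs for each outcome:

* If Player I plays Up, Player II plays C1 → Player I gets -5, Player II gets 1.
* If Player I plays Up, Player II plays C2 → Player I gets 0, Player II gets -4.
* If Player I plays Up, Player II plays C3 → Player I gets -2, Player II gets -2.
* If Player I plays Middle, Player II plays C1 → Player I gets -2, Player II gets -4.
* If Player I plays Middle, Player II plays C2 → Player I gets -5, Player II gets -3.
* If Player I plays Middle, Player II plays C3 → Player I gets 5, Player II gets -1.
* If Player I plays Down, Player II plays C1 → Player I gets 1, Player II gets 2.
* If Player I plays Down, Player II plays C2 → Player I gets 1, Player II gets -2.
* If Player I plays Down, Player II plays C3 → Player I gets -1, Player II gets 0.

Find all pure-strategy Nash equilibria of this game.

Pure-strategy Nash equilibria: (Middle, C3) and (Down, C1)

For each player, find the best response to each opponent profile; mutual best responses are the pure NE.
Player I against C1: payoffs -5, -2, 1 → best response Down.
Player I against C2: payoffs 0, -5, 1 → best response Down.
Player I against C3: payoffs -2, 5, -1 → best response Middle.
Player II against Up: payoffs 1, -4, -2 → best response C1.
Player II against Middle: payoffs -4, -3, -1 → best response C3.
Player II against Down: payoffs 2, -2, 0 → best response C1.
Mutual best responses: (Middle, C3); (Down, C1).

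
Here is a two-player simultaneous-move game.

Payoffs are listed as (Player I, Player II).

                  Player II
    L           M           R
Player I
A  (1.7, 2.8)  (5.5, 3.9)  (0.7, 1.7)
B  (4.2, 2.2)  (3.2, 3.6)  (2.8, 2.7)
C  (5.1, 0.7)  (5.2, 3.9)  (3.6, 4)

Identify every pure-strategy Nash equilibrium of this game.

(A, M) and (C, R)

Player I against L: payoffs 1.7, 4.2, 5.1 → best response C.
Player I against M: payoffs 5.5, 3.2, 5.2 → best response A.
Player I against R: payoffs 0.7, 2.8, 3.6 → best response C.
Player II against A: payoffs 2.8, 3.9, 1.7 → best response M.
Player II against B: payoffs 2.2, 3.6, 2.7 → best response M.
Player II against C: payoffs 0.7, 3.9, 4 → best response R.
Mutual best responses: (A, M); (C, R).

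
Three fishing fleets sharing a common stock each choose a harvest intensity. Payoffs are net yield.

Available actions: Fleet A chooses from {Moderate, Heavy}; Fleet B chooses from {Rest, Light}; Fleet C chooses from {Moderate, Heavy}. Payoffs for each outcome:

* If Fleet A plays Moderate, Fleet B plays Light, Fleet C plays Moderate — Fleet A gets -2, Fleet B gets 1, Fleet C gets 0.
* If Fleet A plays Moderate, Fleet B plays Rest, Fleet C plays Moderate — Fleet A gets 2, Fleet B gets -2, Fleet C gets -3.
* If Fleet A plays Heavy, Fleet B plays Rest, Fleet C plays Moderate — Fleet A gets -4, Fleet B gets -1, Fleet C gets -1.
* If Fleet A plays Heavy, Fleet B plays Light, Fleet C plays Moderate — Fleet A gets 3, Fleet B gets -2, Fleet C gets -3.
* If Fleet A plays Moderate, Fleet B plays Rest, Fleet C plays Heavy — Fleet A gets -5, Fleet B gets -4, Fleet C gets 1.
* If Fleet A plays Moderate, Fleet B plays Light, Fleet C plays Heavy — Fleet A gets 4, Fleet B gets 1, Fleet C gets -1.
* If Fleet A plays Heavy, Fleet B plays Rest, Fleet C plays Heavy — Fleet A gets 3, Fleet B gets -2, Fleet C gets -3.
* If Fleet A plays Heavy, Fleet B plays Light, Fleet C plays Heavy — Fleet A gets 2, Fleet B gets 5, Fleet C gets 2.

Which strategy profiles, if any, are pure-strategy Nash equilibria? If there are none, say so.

(Moderate, Rest, Moderate): Fleet B can switch to Light (-2 → 1). Not NE.
(Moderate, Rest, Heavy): Fleet A can switch to Heavy (-5 → 3). Not NE.
(Moderate, Light, Moderate): Fleet A can switch to Heavy (-2 → 3). Not NE.
(Moderate, Light, Heavy): Fleet C can switch to Moderate (-1 → 0). Not NE.
(Heavy, Rest, Moderate): Fleet A can switch to Moderate (-4 → 2). Not NE.
(Heavy, Rest, Heavy): Fleet B can switch to Light (-2 → 5). Not NE.
(Heavy, Light, Moderate): Fleet B can switch to Rest (-2 → -1). Not NE.
(Heavy, Light, Heavy): Fleet A can switch to Moderate (2 → 4). Not NE.

This game has no pure Nash equilibrium.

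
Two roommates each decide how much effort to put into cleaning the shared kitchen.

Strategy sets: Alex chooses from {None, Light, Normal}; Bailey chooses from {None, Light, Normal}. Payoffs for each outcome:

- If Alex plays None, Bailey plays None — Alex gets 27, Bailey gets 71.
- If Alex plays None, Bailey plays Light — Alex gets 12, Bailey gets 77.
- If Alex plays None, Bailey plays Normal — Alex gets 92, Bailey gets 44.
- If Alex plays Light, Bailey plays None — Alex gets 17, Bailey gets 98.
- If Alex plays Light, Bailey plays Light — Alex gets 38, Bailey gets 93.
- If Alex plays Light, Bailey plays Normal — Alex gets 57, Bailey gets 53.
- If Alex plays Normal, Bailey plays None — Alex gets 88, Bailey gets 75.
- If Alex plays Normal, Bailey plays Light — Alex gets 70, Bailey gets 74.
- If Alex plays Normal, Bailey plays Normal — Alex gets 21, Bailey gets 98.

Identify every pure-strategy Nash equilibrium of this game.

none

(None, None): Alex can switch to Normal (27 → 88). Not NE.
(None, Light): Alex can switch to Light (12 → 38). Not NE.
(None, Normal): Bailey can switch to None (44 → 71). Not NE.
(Light, None): Alex can switch to None (17 → 27). Not NE.
(Light, Light): Alex can switch to Normal (38 → 70). Not NE.
(Light, Normal): Alex can switch to None (57 → 92). Not NE.
(Normal, None): Bailey can switch to Normal (75 → 98). Not NE.
(Normal, Light): Bailey can switch to None (74 → 75). Not NE.
(The remaining 1 profile has a profitable deviation by the same check.)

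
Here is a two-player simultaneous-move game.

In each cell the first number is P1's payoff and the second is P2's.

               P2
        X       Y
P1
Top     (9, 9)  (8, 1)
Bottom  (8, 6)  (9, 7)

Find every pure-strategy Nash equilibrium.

The pure Nash equilibria are (Top, X), (Bottom, Y).

Mark each player's best response to every combination of opponents' strategies; a profile where every player is best-responding is a pure Nash equilibrium.
P1 against X: payoffs 9, 8 → best response Top.
P1 against Y: payoffs 8, 9 → best response Bottom.
P2 against Top: payoffs 9, 1 → best response X.
P2 against Bottom: payoffs 6, 7 → best response Y.
Mutual best responses: (Top, X); (Bottom, Y).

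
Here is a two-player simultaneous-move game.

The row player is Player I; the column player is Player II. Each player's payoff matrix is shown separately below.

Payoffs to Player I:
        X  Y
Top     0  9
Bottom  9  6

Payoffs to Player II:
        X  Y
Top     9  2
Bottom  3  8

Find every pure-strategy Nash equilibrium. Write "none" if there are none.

This game has no pure Nash equilibrium.

Player I against X: payoffs 0, 9 → best response Bottom.
Player I against Y: payoffs 9, 6 → best response Top.
Player II against Top: payoffs 9, 2 → best response X.
Player II against Bottom: payoffs 3, 8 → best response Y.
No profile is a mutual best response for all players.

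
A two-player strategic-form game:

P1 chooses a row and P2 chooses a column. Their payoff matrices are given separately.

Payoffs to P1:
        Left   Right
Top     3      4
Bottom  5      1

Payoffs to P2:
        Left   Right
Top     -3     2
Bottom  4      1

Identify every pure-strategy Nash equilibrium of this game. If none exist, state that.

The pure Nash equilibria are (Top, Right); (Bottom, Left).

Mark each player's best response to every combination of opponents' strategies; a profile where every player is best-responding is a pure Nash equilibrium.
P1 against Left: payoffs 3, 5 → best response Bottom.
P1 against Right: payoffs 4, 1 → best response Top.
P2 against Top: payoffs -3, 2 → best response Right.
P2 against Bottom: payoffs 4, 1 → best response Left.
Mutual best responses: (Top, Right); (Bottom, Left).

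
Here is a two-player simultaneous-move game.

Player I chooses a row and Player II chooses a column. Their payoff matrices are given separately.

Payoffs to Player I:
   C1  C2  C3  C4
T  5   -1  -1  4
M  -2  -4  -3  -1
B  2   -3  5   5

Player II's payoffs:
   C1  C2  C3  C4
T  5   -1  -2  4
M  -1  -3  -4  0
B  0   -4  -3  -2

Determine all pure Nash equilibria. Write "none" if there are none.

Pure NE: (T, C1)

Player I against C1: payoffs 5, -2, 2 → best response T.
Player I against C2: payoffs -1, -4, -3 → best response T.
Player I against C3: payoffs -1, -3, 5 → best response B.
Player I against C4: payoffs 4, -1, 5 → best response B.
Player II against T: payoffs 5, -1, -2, 4 → best response C1.
Player II against M: payoffs -1, -3, -4, 0 → best response C4.
Player II against B: payoffs 0, -4, -3, -2 → best response C1.
Mutual best responses: (T, C1).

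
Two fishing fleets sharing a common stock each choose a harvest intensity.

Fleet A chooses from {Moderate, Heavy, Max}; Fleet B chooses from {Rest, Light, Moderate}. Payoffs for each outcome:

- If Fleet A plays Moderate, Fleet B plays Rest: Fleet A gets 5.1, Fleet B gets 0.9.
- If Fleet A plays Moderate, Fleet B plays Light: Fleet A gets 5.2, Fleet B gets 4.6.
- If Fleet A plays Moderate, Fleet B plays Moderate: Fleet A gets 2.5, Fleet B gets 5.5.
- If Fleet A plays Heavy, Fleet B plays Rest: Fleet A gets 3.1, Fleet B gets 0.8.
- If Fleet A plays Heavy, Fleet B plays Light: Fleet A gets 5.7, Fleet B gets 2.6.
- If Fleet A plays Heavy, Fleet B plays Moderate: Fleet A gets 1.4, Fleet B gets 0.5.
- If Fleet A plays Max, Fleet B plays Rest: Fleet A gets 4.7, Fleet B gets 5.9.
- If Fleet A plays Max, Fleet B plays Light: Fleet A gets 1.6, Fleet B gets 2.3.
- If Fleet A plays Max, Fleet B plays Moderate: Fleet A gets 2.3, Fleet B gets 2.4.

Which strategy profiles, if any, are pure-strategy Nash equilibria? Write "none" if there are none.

(Moderate, Moderate), (Heavy, Light)

Check each profile: it is a Nash equilibrium iff no player can strictly gain by switching unilaterally.
(Moderate, Rest): Fleet B can switch to Light (0.9 → 4.6). Not NE.
(Moderate, Light): Fleet A can switch to Heavy (5.2 → 5.7). Not NE.
(Moderate, Moderate): Fleet A gets 2.5, best alternative 2.3; Fleet B gets 5.5, best alternative 4.6. No profitable deviation — NE.
(Heavy, Rest): Fleet A can switch to Moderate (3.1 → 5.1). Not NE.
(Heavy, Light): Fleet A gets 5.7, best alternative 5.2; Fleet B gets 2.6, best alternative 0.8. No profitable deviation — NE.
(Heavy, Moderate): Fleet A can switch to Moderate (1.4 → 2.5). Not NE.
(Max, Rest): Fleet A can switch to Moderate (4.7 → 5.1). Not NE.
(Max, Light): Fleet A can switch to Moderate (1.6 → 5.2). Not NE.
(Max, Moderate): Fleet A can switch to Moderate (2.3 → 2.5). Not NE.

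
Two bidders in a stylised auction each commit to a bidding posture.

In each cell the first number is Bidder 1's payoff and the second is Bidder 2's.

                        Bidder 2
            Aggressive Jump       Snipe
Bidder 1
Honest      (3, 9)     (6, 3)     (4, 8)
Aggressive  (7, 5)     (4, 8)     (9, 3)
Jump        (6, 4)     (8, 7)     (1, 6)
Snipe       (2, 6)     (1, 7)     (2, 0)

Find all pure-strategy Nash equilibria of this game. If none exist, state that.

Mark each player's best response to every combination of opponents' strategies; a profile where every player is best-responding is a pure Nash equilibrium.
Bidder 1 against Aggressive: payoffs 3, 7, 6, 2 → best response Aggressive.
Bidder 1 against Jump: payoffs 6, 4, 8, 1 → best response Jump.
Bidder 1 against Snipe: payoffs 4, 9, 1, 2 → best response Aggressive.
Bidder 2 against Honest: payoffs 9, 3, 8 → best response Aggressive.
Bidder 2 against Aggressive: payoffs 5, 8, 3 → best response Jump.
Bidder 2 against Jump: payoffs 4, 7, 6 → best response Jump.
Bidder 2 against Snipe: payoffs 6, 7, 0 → best response Jump.
Mutual best responses: (Jump, Jump).

(Jump, Jump)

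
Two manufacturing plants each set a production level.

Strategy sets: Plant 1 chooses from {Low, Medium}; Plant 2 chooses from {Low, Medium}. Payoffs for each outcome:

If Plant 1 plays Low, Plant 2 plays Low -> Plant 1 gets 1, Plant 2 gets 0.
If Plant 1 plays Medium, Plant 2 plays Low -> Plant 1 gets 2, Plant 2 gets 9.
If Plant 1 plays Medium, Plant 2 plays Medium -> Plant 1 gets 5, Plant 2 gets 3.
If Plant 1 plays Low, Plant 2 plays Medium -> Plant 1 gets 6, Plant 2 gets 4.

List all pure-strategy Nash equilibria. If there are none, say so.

Pure-strategy Nash equilibria: (Low, Medium), (Medium, Low)

Plant 1 against Low: payoffs 1, 2 → best response Medium.
Plant 1 against Medium: payoffs 6, 5 → best response Low.
Plant 2 against Low: payoffs 0, 4 → best response Medium.
Plant 2 against Medium: payoffs 9, 3 → best response Low.
Mutual best responses: (Low, Medium); (Medium, Low).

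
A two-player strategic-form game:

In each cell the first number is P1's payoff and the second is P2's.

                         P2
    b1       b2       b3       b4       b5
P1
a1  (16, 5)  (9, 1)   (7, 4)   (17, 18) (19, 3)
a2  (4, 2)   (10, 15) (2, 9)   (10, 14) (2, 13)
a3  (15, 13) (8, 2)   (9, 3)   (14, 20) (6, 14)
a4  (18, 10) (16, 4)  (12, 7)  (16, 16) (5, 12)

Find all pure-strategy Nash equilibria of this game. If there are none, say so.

The unique pure-strategy Nash equilibrium is (a1, b4).

(a1, b1): P1 can switch to a4 (16 → 18). Not NE.
(a1, b2): P1 can switch to a2 (9 → 10). Not NE.
(a1, b3): P1 can switch to a3 (7 → 9). Not NE.
(a1, b4): P1 gets 17, best alternative 16; P2 gets 18, best alternative 5. No profitable deviation — NE.
(a1, b5): P2 can switch to b1 (3 → 5). Not NE.
(a2, b1): P1 can switch to a1 (4 → 16). Not NE.
(a2, b2): P1 can switch to a4 (10 → 16). Not NE.
(a2, b3): P1 can switch to a1 (2 → 7). Not NE.
(a2, b4): P1 can switch to a1 (10 → 17). Not NE.
(a2, b5): P1 can switch to a1 (2 → 19). Not NE.
(a3, b1): P1 can switch to a1 (15 → 16). Not NE.
(The remaining 9 profiles each have a profitable deviation by the same check.)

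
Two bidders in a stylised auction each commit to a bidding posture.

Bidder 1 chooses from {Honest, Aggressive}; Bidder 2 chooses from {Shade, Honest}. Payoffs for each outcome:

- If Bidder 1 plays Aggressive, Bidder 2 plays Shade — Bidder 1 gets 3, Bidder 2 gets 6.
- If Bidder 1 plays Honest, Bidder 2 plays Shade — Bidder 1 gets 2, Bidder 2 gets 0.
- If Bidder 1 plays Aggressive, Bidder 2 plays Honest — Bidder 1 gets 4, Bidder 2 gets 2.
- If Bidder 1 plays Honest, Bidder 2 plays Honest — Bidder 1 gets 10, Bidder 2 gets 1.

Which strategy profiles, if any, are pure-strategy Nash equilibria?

(Honest, Honest), (Aggressive, Shade)

Check each profile: it is a Nash equilibrium iff no player can strictly gain by switching unilaterally.
(Honest, Shade): Bidder 1 can switch to Aggressive (2 → 3). Not NE.
(Honest, Honest): Bidder 1 gets 10, best alternative 4; Bidder 2 gets 1, best alternative 0. No profitable deviation — NE.
(Aggressive, Shade): Bidder 1 gets 3, best alternative 2; Bidder 2 gets 6, best alternative 2. No profitable deviation — NE.
(Aggressive, Honest): Bidder 1 can switch to Honest (4 → 10). Not NE.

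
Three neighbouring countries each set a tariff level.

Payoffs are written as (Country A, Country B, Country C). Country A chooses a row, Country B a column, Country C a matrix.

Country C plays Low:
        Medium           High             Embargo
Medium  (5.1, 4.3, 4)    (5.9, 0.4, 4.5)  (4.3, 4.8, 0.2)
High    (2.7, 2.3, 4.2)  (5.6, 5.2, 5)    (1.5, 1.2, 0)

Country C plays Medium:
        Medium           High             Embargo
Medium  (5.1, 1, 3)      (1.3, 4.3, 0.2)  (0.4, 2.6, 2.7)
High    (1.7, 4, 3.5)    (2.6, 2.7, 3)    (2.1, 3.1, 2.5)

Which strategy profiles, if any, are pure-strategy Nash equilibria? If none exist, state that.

(Medium, Medium, Low): Country B can switch to Embargo (4.3 → 4.8). Not NE.
(Medium, Medium, Medium): Country B can switch to High (1 → 4.3). Not NE.
(Medium, High, Low): Country B can switch to Medium (0.4 → 4.3). Not NE.
(Medium, High, Medium): Country A can switch to High (1.3 → 2.6). Not NE.
(Medium, Embargo, Low): Country C can switch to Medium (0.2 → 2.7). Not NE.
(Medium, Embargo, Medium): Country A can switch to High (0.4 → 2.1). Not NE.
(High, Medium, Low): Country A can switch to Medium (2.7 → 5.1). Not NE.
(High, Medium, Medium): Country A can switch to Medium (1.7 → 5.1). Not NE.
(The remaining 4 profiles each have a profitable deviation by the same check.)

No pure-strategy Nash equilibrium.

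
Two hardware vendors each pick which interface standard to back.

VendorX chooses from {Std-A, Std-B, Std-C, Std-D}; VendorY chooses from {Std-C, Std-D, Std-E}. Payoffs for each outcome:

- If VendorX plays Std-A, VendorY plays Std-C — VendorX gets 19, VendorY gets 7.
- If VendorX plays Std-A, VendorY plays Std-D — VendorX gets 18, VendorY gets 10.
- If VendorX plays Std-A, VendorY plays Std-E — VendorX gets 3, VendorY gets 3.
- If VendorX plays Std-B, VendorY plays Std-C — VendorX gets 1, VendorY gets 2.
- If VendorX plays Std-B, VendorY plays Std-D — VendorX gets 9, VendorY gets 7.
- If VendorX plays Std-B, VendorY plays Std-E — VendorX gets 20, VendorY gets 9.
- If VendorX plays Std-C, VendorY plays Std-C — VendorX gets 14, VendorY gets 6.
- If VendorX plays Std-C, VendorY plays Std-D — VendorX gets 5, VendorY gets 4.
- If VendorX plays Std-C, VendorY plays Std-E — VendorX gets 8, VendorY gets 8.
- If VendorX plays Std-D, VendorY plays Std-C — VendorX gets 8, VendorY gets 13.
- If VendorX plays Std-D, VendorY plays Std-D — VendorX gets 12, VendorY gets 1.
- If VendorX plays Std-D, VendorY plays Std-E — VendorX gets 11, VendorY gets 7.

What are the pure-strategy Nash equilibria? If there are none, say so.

The pure Nash equilibria are (Std-A, Std-D) and (Std-B, Std-E).

VendorX against Std-C: payoffs 19, 1, 14, 8 → best response Std-A.
VendorX against Std-D: payoffs 18, 9, 5, 12 → best response Std-A.
VendorX against Std-E: payoffs 3, 20, 8, 11 → best response Std-B.
VendorY against Std-A: payoffs 7, 10, 3 → best response Std-D.
VendorY against Std-B: payoffs 2, 7, 9 → best response Std-E.
VendorY against Std-C: payoffs 6, 4, 8 → best response Std-E.
VendorY against Std-D: payoffs 13, 1, 7 → best response Std-C.
Mutual best responses: (Std-A, Std-D); (Std-B, Std-E).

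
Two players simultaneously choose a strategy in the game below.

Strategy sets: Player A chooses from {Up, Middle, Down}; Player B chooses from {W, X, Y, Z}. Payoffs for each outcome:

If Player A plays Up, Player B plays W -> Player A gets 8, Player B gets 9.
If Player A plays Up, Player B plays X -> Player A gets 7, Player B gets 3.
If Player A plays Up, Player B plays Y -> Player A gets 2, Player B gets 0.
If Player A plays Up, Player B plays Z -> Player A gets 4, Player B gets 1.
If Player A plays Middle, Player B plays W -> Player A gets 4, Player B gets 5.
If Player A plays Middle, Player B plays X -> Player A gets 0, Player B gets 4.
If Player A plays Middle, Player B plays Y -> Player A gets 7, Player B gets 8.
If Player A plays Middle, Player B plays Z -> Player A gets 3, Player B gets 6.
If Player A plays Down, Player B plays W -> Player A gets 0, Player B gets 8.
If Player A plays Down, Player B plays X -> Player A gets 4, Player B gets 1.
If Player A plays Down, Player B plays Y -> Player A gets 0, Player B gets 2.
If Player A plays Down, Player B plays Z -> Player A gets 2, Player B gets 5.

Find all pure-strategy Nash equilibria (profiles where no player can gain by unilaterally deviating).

(Up, W), (Middle, Y)

(Up, W): Player A gets 8, best alternative 4; Player B gets 9, best alternative 3. No profitable deviation — NE.
(Up, X): Player B can switch to W (3 → 9). Not NE.
(Up, Y): Player A can switch to Middle (2 → 7). Not NE.
(Up, Z): Player B can switch to W (1 → 9). Not NE.
(Middle, W): Player A can switch to Up (4 → 8). Not NE.
(Middle, X): Player A can switch to Up (0 → 7). Not NE.
(Middle, Y): Player A gets 7, best alternative 2; Player B gets 8, best alternative 6. No profitable deviation — NE.
(Middle, Z): Player A can switch to Up (3 → 4). Not NE.
(Down, W): Player A can switch to Up (0 → 8). Not NE.
(Down, X): Player A can switch to Up (4 → 7). Not NE.
(Down, Y): Player A can switch to Up (0 → 2). Not NE.
(Down, Z): Player A can switch to Up (2 → 4). Not NE.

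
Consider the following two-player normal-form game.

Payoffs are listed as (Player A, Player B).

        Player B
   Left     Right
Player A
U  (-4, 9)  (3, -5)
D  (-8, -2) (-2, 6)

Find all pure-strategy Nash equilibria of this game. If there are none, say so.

For each strategy profile, look for a profitable unilateral deviation.
(U, Left): Player A gets -4, best alternative -8; Player B gets 9, best alternative -5. No profitable deviation — NE.
(U, Right): Player B can switch to Left (-5 → 9). Not NE.
(D, Left): Player A can switch to U (-8 → -4). Not NE.
(D, Right): Player A can switch to U (-2 → 3). Not NE.

The unique pure-strategy Nash equilibrium is (U, Left).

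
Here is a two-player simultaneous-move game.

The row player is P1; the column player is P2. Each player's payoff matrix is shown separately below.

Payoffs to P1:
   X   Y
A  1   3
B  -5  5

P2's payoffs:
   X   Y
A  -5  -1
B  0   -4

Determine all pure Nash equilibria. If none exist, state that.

There is no pure-strategy Nash equilibrium.

P1 against X: payoffs 1, -5 → best response A.
P1 against Y: payoffs 3, 5 → best response B.
P2 against A: payoffs -5, -1 → best response Y.
P2 against B: payoffs 0, -4 → best response X.
No profile is a mutual best response for all players.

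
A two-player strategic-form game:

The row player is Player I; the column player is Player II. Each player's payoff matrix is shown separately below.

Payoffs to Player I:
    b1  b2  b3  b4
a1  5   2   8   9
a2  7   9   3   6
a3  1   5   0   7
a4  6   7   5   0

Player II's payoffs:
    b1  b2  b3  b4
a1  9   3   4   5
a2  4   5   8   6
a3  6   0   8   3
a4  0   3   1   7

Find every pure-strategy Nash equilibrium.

(a1, b1): Player I can switch to a2 (5 → 7). Not NE.
(a1, b2): Player I can switch to a2 (2 → 9). Not NE.
(a1, b3): Player II can switch to b1 (4 → 9). Not NE.
(a1, b4): Player II can switch to b1 (5 → 9). Not NE.
(a2, b1): Player II can switch to b2 (4 → 5). Not NE.
(a2, b2): Player II can switch to b3 (5 → 8). Not NE.
(a2, b3): Player I can switch to a1 (3 → 8). Not NE.
(a2, b4): Player I can switch to a1 (6 → 9). Not NE.
(a3, b1): Player I can switch to a1 (1 → 5). Not NE.
(a3, b2): Player I can switch to a2 (5 → 9). Not NE.
(a3, b3): Player I can switch to a1 (0 → 8). Not NE.
(a3, b4): Player I can switch to a1 (7 → 9). Not NE.
(The remaining 4 profiles each have a profitable deviation by the same check.)

none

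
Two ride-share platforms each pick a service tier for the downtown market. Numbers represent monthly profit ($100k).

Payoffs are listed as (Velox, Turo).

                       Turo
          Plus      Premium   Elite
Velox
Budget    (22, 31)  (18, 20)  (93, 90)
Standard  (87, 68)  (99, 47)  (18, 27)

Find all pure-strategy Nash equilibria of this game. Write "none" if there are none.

(Budget, Plus): Velox can switch to Standard (22 → 87). Not NE.
(Budget, Premium): Velox can switch to Standard (18 → 99). Not NE.
(Budget, Elite): Velox gets 93, best alternative 18; Turo gets 90, best alternative 31. No profitable deviation — NE.
(Standard, Plus): Velox gets 87, best alternative 22; Turo gets 68, best alternative 47. No profitable deviation — NE.
(Standard, Premium): Turo can switch to Plus (47 → 68). Not NE.
(Standard, Elite): Velox can switch to Budget (18 → 93). Not NE.

Pure-strategy Nash equilibria: (Budget, Elite) and (Standard, Plus)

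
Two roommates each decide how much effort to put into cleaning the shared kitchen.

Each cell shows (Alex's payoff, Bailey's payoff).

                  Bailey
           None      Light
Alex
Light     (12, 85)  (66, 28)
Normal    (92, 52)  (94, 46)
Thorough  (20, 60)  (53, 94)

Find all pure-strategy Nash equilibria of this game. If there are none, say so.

(Normal, None)

(Light, None): Alex can switch to Normal (12 → 92). Not NE.
(Light, Light): Alex can switch to Normal (66 → 94). Not NE.
(Normal, None): Alex gets 92, best alternative 20; Bailey gets 52, best alternative 46. No profitable deviation — NE.
(Normal, Light): Bailey can switch to None (46 → 52). Not NE.
(Thorough, None): Alex can switch to Normal (20 → 92). Not NE.
(Thorough, Light): Alex can switch to Light (53 → 66). Not NE.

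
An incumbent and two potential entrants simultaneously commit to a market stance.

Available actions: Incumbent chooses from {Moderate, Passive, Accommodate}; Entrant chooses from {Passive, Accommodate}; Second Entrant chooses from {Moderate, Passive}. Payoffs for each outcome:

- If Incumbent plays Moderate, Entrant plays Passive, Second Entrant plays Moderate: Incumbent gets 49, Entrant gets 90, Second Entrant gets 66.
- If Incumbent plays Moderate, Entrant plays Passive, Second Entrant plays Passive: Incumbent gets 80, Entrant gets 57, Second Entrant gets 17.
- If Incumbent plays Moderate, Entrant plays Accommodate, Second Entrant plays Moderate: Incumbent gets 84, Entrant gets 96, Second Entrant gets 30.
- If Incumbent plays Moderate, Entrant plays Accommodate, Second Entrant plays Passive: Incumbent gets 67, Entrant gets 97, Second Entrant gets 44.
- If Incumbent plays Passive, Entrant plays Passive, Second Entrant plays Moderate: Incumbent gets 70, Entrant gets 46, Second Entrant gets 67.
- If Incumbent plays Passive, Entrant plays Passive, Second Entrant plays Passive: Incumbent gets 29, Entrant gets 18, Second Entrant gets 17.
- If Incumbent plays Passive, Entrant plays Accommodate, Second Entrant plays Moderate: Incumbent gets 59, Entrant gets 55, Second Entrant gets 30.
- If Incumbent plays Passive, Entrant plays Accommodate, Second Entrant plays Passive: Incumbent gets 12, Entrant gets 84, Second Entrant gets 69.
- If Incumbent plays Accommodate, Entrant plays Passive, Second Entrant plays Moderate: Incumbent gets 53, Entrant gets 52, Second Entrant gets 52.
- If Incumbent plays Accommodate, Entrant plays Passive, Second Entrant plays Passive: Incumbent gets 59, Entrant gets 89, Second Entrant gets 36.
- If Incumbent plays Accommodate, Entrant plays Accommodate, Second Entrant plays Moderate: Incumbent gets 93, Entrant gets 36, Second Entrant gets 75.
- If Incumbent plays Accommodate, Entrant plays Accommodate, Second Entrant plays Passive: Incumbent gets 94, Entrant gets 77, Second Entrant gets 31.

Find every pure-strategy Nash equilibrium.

This game has no pure Nash equilibrium.

(Moderate, Passive, Moderate): Incumbent can switch to Passive (49 → 70). Not NE.
(Moderate, Passive, Passive): Entrant can switch to Accommodate (57 → 97). Not NE.
(Moderate, Accommodate, Moderate): Incumbent can switch to Accommodate (84 → 93). Not NE.
(Moderate, Accommodate, Passive): Incumbent can switch to Accommodate (67 → 94). Not NE.
(Passive, Passive, Moderate): Entrant can switch to Accommodate (46 → 55). Not NE.
(Passive, Passive, Passive): Incumbent can switch to Moderate (29 → 80). Not NE.
(The remaining 6 profiles each have a profitable deviation by the same check.)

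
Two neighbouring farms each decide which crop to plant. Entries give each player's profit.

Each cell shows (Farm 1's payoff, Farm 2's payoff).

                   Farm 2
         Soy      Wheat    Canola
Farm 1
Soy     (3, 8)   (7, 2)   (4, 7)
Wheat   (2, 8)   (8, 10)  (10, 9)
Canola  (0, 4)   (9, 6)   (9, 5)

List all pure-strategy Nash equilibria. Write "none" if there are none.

Farm 1 against Soy: payoffs 3, 2, 0 → best response Soy.
Farm 1 against Wheat: payoffs 7, 8, 9 → best response Canola.
Farm 1 against Canola: payoffs 4, 10, 9 → best response Wheat.
Farm 2 against Soy: payoffs 8, 2, 7 → best response Soy.
Farm 2 against Wheat: payoffs 8, 10, 9 → best response Wheat.
Farm 2 against Canola: payoffs 4, 6, 5 → best response Wheat.
Mutual best responses: (Soy, Soy); (Canola, Wheat).

(Soy, Soy), (Canola, Wheat)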